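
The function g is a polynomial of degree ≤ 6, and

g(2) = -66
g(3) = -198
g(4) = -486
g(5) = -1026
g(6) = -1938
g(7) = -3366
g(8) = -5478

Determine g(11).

-17958

First differences: -132, -288, -540, -912, -1428, -2112. Second differences: -156, -252, -372, -516, -684. Third differences: -96, -120, -144, -168. Fourth differences: -24, -24, -24.
Level-4 differences are constant, so g has degree 4.
Fitting a degree-4 polynomial gives g(m) = -m^4 - 2m³ - 5m² - 4m - 6.
Then g(11) = -17958.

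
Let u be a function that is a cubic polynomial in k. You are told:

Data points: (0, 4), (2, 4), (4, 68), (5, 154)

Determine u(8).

772

Write u(k) = ak³ + bk² + ck + d; the 4 given values yield a linear system in the 4 coefficients.
Solving, u(k) = 2k³ - 4k² + 4.
Then u(8) = 772.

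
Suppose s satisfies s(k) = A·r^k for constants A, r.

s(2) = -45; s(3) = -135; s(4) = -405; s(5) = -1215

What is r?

Consecutive ratio: -135/(-45) = 3, and -405/(-135) = 3, so r = 3.
Then A·3^2 = -45 gives A = -5, and s(k) = -5·3^k.

3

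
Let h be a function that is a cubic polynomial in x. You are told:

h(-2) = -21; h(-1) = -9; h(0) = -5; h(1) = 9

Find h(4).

Write h(x) = ax³ + bx² + cx + d; the 4 given values yield a linear system in the 4 coefficients.
Solving, h(x) = 3x³ + 5x² + 6x - 5.
Then h(4) = 291.

291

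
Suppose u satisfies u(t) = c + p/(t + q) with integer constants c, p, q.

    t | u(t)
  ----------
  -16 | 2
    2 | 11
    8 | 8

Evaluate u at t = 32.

6

(u(t) − c)(t + q) = p for each data point; the three points give a linear system in c and q, then p follows.
Solving: c = 5, q = 4, p = 36, so u(t) = 5 + 36/(t + 4).
Then u(32) = 5 + 36/36 = 6.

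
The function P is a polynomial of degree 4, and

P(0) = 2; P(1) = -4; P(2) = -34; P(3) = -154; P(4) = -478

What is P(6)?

Write P(x) = ax^4 + bx³ + cx² + dx + e; the 5 given values yield a linear system in the 5 coefficients.
Solving, P(x) = -2x^4 + x³ - x² - 4x + 2.
Then P(6) = -2434.

-2434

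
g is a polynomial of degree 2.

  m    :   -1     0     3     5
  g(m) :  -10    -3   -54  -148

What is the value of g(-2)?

-29

Write g(m) = am² + bm + c; the 4 given values yield a linear system in the 3 coefficients.
Solving, g(m) = -6m² + m - 3.
Then g(-2) = -29.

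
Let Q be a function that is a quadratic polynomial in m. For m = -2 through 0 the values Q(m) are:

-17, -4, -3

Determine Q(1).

Write Q(m) = am² + bm + c; the 3 given values yield a linear system in the 3 coefficients.
Solving, Q(m) = -6m² - 5m - 3.
Then Q(1) = -14.

-14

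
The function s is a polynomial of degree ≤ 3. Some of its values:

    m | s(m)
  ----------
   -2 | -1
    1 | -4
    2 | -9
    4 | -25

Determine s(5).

Write s(m) = am³ + bm² + cm + d; the 4 given values yield a linear system in the 4 coefficients.
Solving, the leading coefficient vanishes, and s(m) = -m² - 2m - 1.
Then s(5) = -36.

-36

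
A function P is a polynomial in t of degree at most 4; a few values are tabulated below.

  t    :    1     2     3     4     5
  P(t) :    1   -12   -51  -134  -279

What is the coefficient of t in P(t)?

First differences: -13, -39, -83, -145. Second differences: -26, -44, -62. Third differences: -18, -18.
Level-3 differences are constant, so P has degree 3.
Fitting a degree-3 polynomial gives P(t) = -3t³ + 5t² - 7t + 6.
The coefficient of t is -7.

-7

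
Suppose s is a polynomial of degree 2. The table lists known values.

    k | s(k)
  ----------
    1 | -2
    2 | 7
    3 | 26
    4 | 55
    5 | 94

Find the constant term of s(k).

Write s(k) = ak² + bk + c; the 5 given values yield a linear system in the 3 coefficients.
Solving, s(k) = 5k² - 6k - 1.
The constant term is s(0) = -1.

-1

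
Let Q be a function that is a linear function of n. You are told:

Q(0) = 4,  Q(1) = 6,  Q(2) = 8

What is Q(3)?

10

Write Q(n) = an + b; the 3 given values yield a linear system in the 2 coefficients.
Solving, Q(n) = 2n + 4.
Then Q(3) = 10.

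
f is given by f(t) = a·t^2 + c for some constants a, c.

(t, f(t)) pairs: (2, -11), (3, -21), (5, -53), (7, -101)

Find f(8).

From f(2) = -11 and f(3) = -21: 4a + c = -11 and 9a + c = -21.
Subtracting: 5a = -10, so a = -2; then c = -11 − (-2)·4 = -3.
So f(t) = -2t² − 3, and f(8) = -131.

-131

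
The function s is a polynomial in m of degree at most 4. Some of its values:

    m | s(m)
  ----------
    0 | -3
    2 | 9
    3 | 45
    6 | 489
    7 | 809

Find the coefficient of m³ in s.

Write s(m) = am^4 + bm³ + cm² + dm + e; the 5 given values yield a linear system in the 5 coefficients.
Solving, the leading coefficient vanishes, and s(m) = 3m³ - 5m² + 4m - 3.
The coefficient of m³ is 3.

3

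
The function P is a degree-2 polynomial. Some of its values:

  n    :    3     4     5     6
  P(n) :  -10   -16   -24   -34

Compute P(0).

Write P(n) = an² + bn + c; the 4 given values yield a linear system in the 3 coefficients.
Solving, P(n) = -n² + n - 4.
Then P(0) = -4.

-4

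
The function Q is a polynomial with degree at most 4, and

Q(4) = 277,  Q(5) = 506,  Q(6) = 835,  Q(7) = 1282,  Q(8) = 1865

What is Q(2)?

First differences: 229, 329, 447, 583. Second differences: 100, 118, 136. Third differences: 18, 18.
Level-3 differences are constant, so Q has degree 3.
Fitting a degree-3 polynomial gives Q(t) = 3t³ + 5t² + t + 1.
Then Q(2) = 47.

47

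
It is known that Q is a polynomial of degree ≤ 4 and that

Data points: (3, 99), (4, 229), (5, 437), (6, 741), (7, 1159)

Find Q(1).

First differences: 130, 208, 304, 418. Second differences: 78, 96, 114. Third differences: 18, 18.
Level-3 differences are constant, so Q has degree 3.
Fitting a degree-3 polynomial gives Q(x) = 3x³ + 3x² - 2x - 3.
Then Q(1) = 1.

1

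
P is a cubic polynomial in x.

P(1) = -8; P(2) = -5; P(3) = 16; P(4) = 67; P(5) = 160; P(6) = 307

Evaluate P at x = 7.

First differences: 3, 21, 51, 93, 147. Second differences: 18, 30, 42, 54. Third differences: 12, 12, 12.
Level-3 differences are constant, so P has degree 3.
Extending the table by one column gives the next first difference 213, so P(7) = 307 + 213 = 520.

520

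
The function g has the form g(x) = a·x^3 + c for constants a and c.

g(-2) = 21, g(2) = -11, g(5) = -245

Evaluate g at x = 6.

From g(-2) = 21 and g(2) = -11: -8a + c = 21 and 8a + c = -11.
Subtracting: 16a = -32, so a = -2; then c = 21 − (-2)·(-8) = 5.
So g(x) = -2x³ + 5, and g(6) = -427.

-427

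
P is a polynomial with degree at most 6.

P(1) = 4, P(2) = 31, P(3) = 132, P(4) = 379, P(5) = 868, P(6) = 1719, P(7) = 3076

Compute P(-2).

7

First differences: 27, 101, 247, 489, 851, 1357. Second differences: 74, 146, 242, 362, 506. Third differences: 72, 96, 120, 144. Fourth differences: 24, 24, 24.
Level-4 differences are constant, so P has degree 4.
Fitting a degree-4 polynomial gives P(n) = n^4 + 2n³ - 2n + 3.
Then P(-2) = 7.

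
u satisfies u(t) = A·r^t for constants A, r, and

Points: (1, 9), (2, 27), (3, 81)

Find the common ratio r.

3

Consecutive ratio: 27/9 = 3, and 81/27 = 3, so r = 3.
Then A·3^1 = 9 gives A = 3, and u(t) = 3·3^t.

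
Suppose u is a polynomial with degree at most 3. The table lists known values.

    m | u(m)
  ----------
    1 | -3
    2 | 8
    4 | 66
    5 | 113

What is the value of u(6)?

172

Write u(m) = am³ + bm² + cm + d; the 4 given values yield a linear system in the 4 coefficients.
Solving, the leading coefficient vanishes, and u(m) = 6m² - 7m - 2.
Then u(6) = 172.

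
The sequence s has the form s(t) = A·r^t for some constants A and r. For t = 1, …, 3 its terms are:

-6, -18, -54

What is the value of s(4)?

-162

Consecutive ratio: -18/(-6) = 3, and -54/(-18) = 3, so r = 3.
Then A·3^1 = -6 gives A = -2, and s(t) = -2·3^t.
s(4) = -2·3^4 = -162.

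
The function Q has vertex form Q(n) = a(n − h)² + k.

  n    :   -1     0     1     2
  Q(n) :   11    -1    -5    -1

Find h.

1

First differences -12, -4, 4; second difference 8 = 2a, so a = 4.
Expanding, the n-coefficient is −2ah = -8h; matching it to the data gives h = 1, and then k = -5.
So Q(n) = 4(n − 1)² − 5.
Hence h = 1.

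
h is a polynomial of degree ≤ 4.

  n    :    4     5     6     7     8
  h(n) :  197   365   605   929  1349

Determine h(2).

Write h(n) = an^4 + bn³ + cn² + dn + e; the 5 given values yield a linear system in the 5 coefficients.
Solving, the leading coefficient vanishes, and h(n) = 2n³ + 6n² - 8n + 5.
Then h(2) = 29.

29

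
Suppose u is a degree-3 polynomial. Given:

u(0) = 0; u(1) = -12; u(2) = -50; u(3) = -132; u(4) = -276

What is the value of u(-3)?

First differences: -12, -38, -82, -144. Second differences: -26, -44, -62. Third differences: -18, -18.
Level-3 differences are constant, so u has degree 3.
Fitting a degree-3 polynomial gives u(k) = -3k³ - 4k² - 5k.
Then u(-3) = 60.

60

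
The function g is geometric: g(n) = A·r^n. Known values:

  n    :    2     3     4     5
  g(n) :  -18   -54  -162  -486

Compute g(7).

Consecutive ratio: -54/(-18) = 3, and -162/(-54) = 3, so r = 3.
Then A·3^2 = -18 gives A = -2, and g(n) = -2·3^n.
g(7) = -2·3^7 = -4374.

-4374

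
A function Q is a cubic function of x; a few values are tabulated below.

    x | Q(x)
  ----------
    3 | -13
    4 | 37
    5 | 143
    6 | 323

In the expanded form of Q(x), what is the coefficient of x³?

Write Q(x) = ax³ + bx² + cx + d; the 4 given values yield a linear system in the 4 coefficients.
Solving, Q(x) = 3x³ - 8x² - 5x - 7.
The coefficient of x³ is 3.

3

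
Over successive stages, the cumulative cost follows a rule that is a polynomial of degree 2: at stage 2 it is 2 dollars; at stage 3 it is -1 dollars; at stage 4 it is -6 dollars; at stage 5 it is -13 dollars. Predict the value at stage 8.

-46

Write the value at n as u(n).
First differences: -3, -5, -7. Second differences: -2, -2.
Level-2 differences are constant, so u has degree 2.
Fitting a degree-2 polynomial gives u(n) = -n² + 2n + 2.
Then u(8) = -46.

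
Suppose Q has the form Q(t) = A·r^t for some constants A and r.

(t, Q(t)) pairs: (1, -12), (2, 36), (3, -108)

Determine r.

-3

Consecutive ratio: 36/(-12) = -3, and -108/36 = -3, so r = -3.
Then A·(-3)^1 = -12 gives A = 4, and Q(t) = 4·(-3)^t.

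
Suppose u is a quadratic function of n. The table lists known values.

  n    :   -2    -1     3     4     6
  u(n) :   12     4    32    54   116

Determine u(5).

82

Write u(n) = an² + bn + c; the 5 given values yield a linear system in the 3 coefficients.
Solving, u(n) = 3n² + n + 2.
Then u(5) = 82.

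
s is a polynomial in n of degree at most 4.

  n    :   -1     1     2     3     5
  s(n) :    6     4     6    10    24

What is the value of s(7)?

Write s(n) = an^4 + bn³ + cn² + dn + e; the 5 given values yield a linear system in the 5 coefficients.
Solving, the top 2 coefficients vanish, and s(n) = n² - n + 4.
Then s(7) = 46.

46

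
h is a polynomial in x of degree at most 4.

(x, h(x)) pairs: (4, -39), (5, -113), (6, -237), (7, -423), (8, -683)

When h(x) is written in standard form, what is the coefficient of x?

First differences: -74, -124, -186, -260. Second differences: -50, -62, -74. Third differences: -12, -12.
Level-3 differences are constant, so h has degree 3.
Fitting a degree-3 polynomial gives h(x) = -2x³ + 5x² + 3x - 3.
The coefficient of x is 3.

3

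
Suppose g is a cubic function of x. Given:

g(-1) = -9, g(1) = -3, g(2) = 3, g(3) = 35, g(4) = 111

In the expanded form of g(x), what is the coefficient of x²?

-5

Write g(x) = ax³ + bx² + cx + d; the 5 given values yield a linear system in the 4 coefficients.
Solving, g(x) = 3x³ - 5x² - 1.
The coefficient of x² is -5.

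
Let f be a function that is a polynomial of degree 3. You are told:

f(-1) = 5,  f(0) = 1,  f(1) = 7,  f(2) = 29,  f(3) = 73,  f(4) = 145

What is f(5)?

251

Write f(m) = am³ + bm² + cm + d; the 6 given values yield a linear system in the 4 coefficients.
Solving, f(m) = m³ + 5m² + 1.
Then f(5) = 251.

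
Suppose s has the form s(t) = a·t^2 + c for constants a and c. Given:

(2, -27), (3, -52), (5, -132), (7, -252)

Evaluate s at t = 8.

-327

From s(2) = -27 and s(3) = -52: 4a + c = -27 and 9a + c = -52.
Subtracting: 5a = -25, so a = -5; then c = -27 − (-5)·4 = -7.
So s(t) = -5t² − 7, and s(8) = -327.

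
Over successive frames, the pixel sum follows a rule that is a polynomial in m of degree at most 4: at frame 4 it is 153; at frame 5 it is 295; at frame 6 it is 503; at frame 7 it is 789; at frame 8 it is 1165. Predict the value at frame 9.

Write the value at m as P(m).
First differences: 142, 208, 286, 376. Second differences: 66, 78, 90. Third differences: 12, 12.
Level-3 differences are constant, so P has degree 3.
Fitting a degree-3 polynomial gives P(m) = 2m³ + 3m² - 7m + 5.
Then P(9) = 1643.

1643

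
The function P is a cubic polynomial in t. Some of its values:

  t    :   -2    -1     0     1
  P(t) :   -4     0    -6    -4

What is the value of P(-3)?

Write P(t) = at³ + bt² + ct + d; the 4 given values yield a linear system in the 4 coefficients.
Solving, P(t) = 3t³ + 4t² - 5t - 6.
Then P(-3) = -36.

-36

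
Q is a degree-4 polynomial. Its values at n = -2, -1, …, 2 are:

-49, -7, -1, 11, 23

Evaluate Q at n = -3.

-217

Write Q(n) = an^4 + bn³ + cn² + dn + e; the 5 given values yield a linear system in the 5 coefficients.
Solving, Q(n) = -2n^4 + 3n³ + 5n² + 6n - 1.
Then Q(-3) = -217.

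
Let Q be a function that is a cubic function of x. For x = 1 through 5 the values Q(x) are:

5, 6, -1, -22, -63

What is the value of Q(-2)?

14

First differences: 1, -7, -21, -41. Second differences: -8, -14, -20. Third differences: -6, -6.
Level-3 differences are constant, so Q has degree 3.
Fitting a degree-3 polynomial gives Q(x) = -x³ + 2x² + 2x + 2.
Then Q(-2) = 14.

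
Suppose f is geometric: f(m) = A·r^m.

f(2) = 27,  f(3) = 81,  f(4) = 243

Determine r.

Consecutive ratio: 81/27 = 3, and 243/81 = 3, so r = 3.
Then A·3^2 = 27 gives A = 3, and f(m) = 3·3^m.

3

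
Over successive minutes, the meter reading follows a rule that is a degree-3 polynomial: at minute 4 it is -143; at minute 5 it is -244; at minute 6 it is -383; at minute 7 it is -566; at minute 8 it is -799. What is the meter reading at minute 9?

Write the value at m as P(m).
First differences: -101, -139, -183, -233. Second differences: -38, -44, -50. Third differences: -6, -6.
Level-3 differences are constant, so P has degree 3.
Fitting a degree-3 polynomial gives P(m) = -m³ - 4m² - 4m + 1.
Then P(9) = -1088.

-1088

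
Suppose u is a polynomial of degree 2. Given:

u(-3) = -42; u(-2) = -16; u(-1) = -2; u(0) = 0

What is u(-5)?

Write u(t) = at² + bt + c; the 4 given values yield a linear system in the 3 coefficients.
Solving, u(t) = -6t² - 4t.
Then u(-5) = -130.

-130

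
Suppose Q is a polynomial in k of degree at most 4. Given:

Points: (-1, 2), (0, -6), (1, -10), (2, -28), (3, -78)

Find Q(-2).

First differences: -8, -4, -18, -50. Second differences: 4, -14, -32. Third differences: -18, -18.
Level-3 differences are constant, so Q has degree 3.
Fitting a degree-3 polynomial gives Q(k) = -3k³ + 2k² - 3k - 6.
Then Q(-2) = 32.

32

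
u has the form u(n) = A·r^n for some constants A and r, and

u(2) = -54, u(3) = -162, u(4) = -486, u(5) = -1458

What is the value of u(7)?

Consecutive ratio: -162/(-54) = 3, and -486/(-162) = 3, so r = 3.
Then A·3^2 = -54 gives A = -6, and u(n) = -6·3^n.
u(7) = -6·3^7 = -13122.

-13122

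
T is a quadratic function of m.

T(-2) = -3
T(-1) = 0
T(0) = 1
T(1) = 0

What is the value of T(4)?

-15

Write T(m) = am² + bm + c; the 4 given values yield a linear system in the 3 coefficients.
Solving, T(m) = -m² + 1.
Then T(4) = -15.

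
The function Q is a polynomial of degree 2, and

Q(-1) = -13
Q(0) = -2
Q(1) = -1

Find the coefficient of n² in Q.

-5

Write Q(n) = an² + bn + c; the 3 given values yield a linear system in the 3 coefficients.
Solving, Q(n) = -5n² + 6n - 2.
The coefficient of n² is -5.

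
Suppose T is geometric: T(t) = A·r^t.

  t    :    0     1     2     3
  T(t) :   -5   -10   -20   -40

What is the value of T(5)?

-160

Consecutive ratio: -10/(-5) = 2, and -20/(-10) = 2, so r = 2.
Then A·2^0 = -5 gives A = -5, and T(t) = -5·2^t.
T(5) = -5·2^5 = -160.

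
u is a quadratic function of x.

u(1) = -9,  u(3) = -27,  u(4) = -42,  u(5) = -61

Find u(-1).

Write u(x) = ax² + bx + c; the 4 given values yield a linear system in the 3 coefficients.
Solving, u(x) = -2x² - x - 6.
Then u(-1) = -7.

-7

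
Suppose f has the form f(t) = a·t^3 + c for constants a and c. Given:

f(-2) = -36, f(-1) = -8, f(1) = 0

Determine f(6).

From f(-2) = -36 and f(-1) = -8: -8a + c = -36 and -1a + c = -8.
Subtracting: 7a = 28, so a = 4; then c = -36 − 4·(-8) = -4.
So f(t) = 4t³ − 4, and f(6) = 860.

860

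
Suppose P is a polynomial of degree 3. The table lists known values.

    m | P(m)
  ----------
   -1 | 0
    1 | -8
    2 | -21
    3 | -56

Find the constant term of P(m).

-5

Write P(m) = am³ + bm² + cm + d; the 4 given values yield a linear system in the 4 coefficients.
Solving, P(m) = -2m³ + m² - 2m - 5.
The constant term is P(0) = -5.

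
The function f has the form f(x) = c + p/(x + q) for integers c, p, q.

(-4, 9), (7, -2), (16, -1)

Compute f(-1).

(f(x) − c)(x + q) = p for each data point; the three points give a linear system in c and q, then p follows.
Solving: c = 0, q = 2, p = -18, so f(x) = -18/(x + 2).
Then f(-1) = 0 − 18/1 = -18.

-18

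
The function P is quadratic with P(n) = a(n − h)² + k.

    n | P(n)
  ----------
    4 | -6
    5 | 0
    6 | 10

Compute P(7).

First differences 6, 10; second difference 4 = 2a, so a = 2.
Expanding, the n-coefficient is −2ah = -4h; matching it to the data gives h = 3, and then k = -8.
So P(n) = 2(n − 3)² − 8.
P(7) = 2·4² − 8 = 24.

24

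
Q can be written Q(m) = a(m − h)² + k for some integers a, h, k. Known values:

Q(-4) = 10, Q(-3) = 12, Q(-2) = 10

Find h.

First differences 2, -2; second difference -4 = 2a, so a = -2.
Expanding, the m-coefficient is −2ah = 4h; matching it to the data gives h = -3, and then k = 12.
So Q(m) = -2(m + 3)² + 12.
Hence h = -3.

-3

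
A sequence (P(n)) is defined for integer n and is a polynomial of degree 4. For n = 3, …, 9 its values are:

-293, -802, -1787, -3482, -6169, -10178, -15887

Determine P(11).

-34157

First differences: -509, -985, -1695, -2687, -4009, -5709. Second differences: -476, -710, -992, -1322, -1700. Third differences: -234, -282, -330, -378. Fourth differences: -48, -48, -48.
Level-4 differences are constant, so P has degree 4.
Fitting a degree-4 polynomial gives P(n) = -2n^4 - 3n³ - 8n² + 8n - 2.
Then P(11) = -34157.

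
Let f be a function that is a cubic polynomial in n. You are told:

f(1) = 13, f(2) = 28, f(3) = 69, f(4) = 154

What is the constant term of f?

6

Write f(n) = an³ + bn² + cn + d; the 4 given values yield a linear system in the 4 coefficients.
Solving, f(n) = 3n³ - 5n² + 9n + 6.
The constant term is f(0) = 6.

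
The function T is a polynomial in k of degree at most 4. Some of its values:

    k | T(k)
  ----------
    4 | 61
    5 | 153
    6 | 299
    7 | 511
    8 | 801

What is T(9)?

First differences: 92, 146, 212, 290. Second differences: 54, 66, 78. Third differences: 12, 12.
Level-3 differences are constant, so T has degree 3.
Extending the table by one column gives the next first difference 380, so T(9) = 801 + 380 = 1181.

1181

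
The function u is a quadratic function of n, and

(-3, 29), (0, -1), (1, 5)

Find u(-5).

Write u(n) = an² + bn + c; the 3 given values yield a linear system in the 3 coefficients.
Solving, u(n) = 4n² + 2n - 1.
Then u(-5) = 89.

89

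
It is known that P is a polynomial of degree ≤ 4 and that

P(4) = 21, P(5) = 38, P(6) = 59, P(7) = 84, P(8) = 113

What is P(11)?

Write P(k) = ak^4 + bk³ + ck² + dk + e; the 5 given values yield a linear system in the 5 coefficients.
Solving, the top 2 coefficients vanish, and P(k) = 2k² - k - 7.
Then P(11) = 224.

224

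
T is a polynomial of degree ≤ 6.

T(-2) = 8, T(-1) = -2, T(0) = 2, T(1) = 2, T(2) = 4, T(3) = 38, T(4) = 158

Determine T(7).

1934

Write T(x) = ax^6 + bx^5 + cx^4 + dx³ + ex² + px + q; the 7 given values yield a linear system in the 7 coefficients.
Solving, the top 2 coefficients vanish, and T(x) = x^4 - x³ - 3x² + 3x + 2.
Then T(7) = 1934.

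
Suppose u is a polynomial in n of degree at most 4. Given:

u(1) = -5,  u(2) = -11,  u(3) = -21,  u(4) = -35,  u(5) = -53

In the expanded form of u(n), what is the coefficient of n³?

First differences: -6, -10, -14, -18. Second differences: -4, -4, -4.
Level-2 differences are constant, so u has degree 2.
Fitting a degree-2 polynomial gives u(n) = -2n² - 3.
The coefficient of n³ is 0.

0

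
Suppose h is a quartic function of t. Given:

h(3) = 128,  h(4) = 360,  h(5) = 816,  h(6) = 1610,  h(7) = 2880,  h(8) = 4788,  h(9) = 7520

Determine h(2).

Write h(t) = at^4 + bt³ + ct² + dt + e; the 7 given values yield a linear system in the 5 coefficients.
Solving, h(t) = t^4 + t³ + 3t² - t - 4.
Then h(2) = 30.

30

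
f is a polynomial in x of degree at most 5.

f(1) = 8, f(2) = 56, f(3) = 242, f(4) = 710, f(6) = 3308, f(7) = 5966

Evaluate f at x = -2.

Write f(x) = ax^5 + bx^4 + cx³ + dx² + ex + p; the 6 given values yield a linear system in the 6 coefficients.
Solving, the leading coefficient vanishes, and f(x) = 2x^4 + 4x³ - 5x² + 5x + 2.
Then f(-2) = -28.

-28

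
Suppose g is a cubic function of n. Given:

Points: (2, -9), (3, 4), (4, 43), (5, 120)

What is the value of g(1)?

Write g(n) = an³ + bn² + cn + d; the 4 given values yield a linear system in the 4 coefficients.
Solving, g(n) = 2n³ - 5n² - 5.
Then g(1) = -8.

-8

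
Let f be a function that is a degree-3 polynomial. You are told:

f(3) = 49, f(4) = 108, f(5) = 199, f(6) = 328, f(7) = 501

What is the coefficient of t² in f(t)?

4

First differences: 59, 91, 129, 173. Second differences: 32, 38, 44. Third differences: 6, 6.
Level-3 differences are constant, so f has degree 3.
Fitting a degree-3 polynomial gives f(t) = t³ + 4t² - 6t + 4.
The coefficient of t² is 4.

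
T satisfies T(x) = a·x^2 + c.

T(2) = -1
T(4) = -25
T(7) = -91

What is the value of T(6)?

-65

From T(2) = -1 and T(4) = -25: 4a + c = -1 and 16a + c = -25.
Subtracting: 12a = -24, so a = -2; then c = -1 − (-2)·4 = 7.
So T(x) = -2x² + 7, and T(6) = -65.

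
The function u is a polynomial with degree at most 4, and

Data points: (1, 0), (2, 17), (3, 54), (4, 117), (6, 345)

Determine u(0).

-3

Write u(t) = at^4 + bt³ + ct² + dt + e; the 5 given values yield a linear system in the 5 coefficients.
Solving, the leading coefficient vanishes, and u(t) = t³ + 4t² - 2t - 3.
Then u(0) = -3.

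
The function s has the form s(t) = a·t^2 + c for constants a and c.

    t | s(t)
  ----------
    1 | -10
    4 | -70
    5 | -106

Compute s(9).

-330

From s(1) = -10 and s(4) = -70: 1a + c = -10 and 16a + c = -70.
Subtracting: 15a = -60, so a = -4; then c = -10 − (-4)·1 = -6.
So s(t) = -4t² − 6, and s(9) = -330.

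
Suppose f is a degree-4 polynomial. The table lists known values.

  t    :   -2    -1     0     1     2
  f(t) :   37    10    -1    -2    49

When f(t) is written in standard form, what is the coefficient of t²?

Write f(t) = at^4 + bt³ + ct² + dt + e; the 5 given values yield a linear system in the 5 coefficients.
Solving, f(t) = 2t^4 + 3t³ + 3t² - 9t - 1.
The coefficient of t² is 3.

3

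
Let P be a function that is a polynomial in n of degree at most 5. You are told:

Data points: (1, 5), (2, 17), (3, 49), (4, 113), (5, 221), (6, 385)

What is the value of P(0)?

1

First differences: 12, 32, 64, 108, 164. Second differences: 20, 32, 44, 56. Third differences: 12, 12, 12.
Level-3 differences are constant, so P has degree 3.
Fitting a degree-3 polynomial gives P(n) = 2n³ - 2n² + 4n + 1.
Then P(0) = 1.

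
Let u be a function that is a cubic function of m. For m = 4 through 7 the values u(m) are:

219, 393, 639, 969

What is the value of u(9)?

Write u(m) = am³ + bm² + cm + d; the 4 given values yield a linear system in the 4 coefficients.
Solving, u(m) = 2m³ + 6m² - 2m + 3.
Then u(9) = 1929.

1929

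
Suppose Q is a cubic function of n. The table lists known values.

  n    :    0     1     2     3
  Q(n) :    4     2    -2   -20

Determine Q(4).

-64

Write Q(n) = an³ + bn² + cn + d; the 4 given values yield a linear system in the 4 coefficients.
Solving, Q(n) = -2n³ + 5n² - 5n + 4.
Then Q(4) = -64.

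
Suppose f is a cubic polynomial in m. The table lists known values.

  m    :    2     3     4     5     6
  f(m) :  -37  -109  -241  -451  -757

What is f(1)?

Write f(m) = am³ + bm² + cm + d; the 5 given values yield a linear system in the 4 coefficients.
Solving, f(m) = -3m³ - 3m² - 1.
Then f(1) = -7.

-7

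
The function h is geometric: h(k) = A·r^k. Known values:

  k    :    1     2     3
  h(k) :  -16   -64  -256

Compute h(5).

Consecutive ratio: -64/(-16) = 4, and -256/(-64) = 4, so r = 4.
Then A·4^1 = -16 gives A = -4, and h(k) = -4·4^k.
h(5) = -4·4^5 = -4096.

-4096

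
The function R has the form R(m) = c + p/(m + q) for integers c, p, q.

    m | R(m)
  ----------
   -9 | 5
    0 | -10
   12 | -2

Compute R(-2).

(R(m) − c)(m + q) = p for each data point; the three points give a linear system in c and q, then p follows.
Solving: c = 0, q = 3, p = -30, so R(m) = -30/(m + 3).
Then R(-2) = 0 − 30/1 = -30.

-30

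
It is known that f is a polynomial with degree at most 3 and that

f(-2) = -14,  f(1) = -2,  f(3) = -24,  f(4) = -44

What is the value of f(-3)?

-30

Write f(t) = at³ + bt² + ct + d; the 4 given values yield a linear system in the 4 coefficients.
Solving, the leading coefficient vanishes, and f(t) = -3t² + t.
Then f(-3) = -30.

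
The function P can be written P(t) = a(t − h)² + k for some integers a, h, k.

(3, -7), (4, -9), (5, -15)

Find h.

First differences -2, -6; second difference -4 = 2a, so a = -2.
Expanding, the t-coefficient is −2ah = 4h; matching it to the data gives h = 3, and then k = -7.
So P(t) = -2(t − 3)² − 7.
Hence h = 3.

3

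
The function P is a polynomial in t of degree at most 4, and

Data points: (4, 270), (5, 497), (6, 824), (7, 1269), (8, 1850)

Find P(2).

44

First differences: 227, 327, 445, 581. Second differences: 100, 118, 136. Third differences: 18, 18.
Level-3 differences are constant, so P has degree 3.
Fitting a degree-3 polynomial gives P(t) = 3t³ + 5t² - t + 2.
Then P(2) = 44.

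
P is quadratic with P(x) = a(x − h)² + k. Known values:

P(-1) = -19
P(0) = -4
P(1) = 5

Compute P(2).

First differences 15, 9; second difference -6 = 2a, so a = -3.
Expanding, the x-coefficient is −2ah = 6h; matching it to the data gives h = 2, and then k = 8.
So P(x) = -3(x − 2)² + 8.
P(2) = -3·0² + 8 = 8.

8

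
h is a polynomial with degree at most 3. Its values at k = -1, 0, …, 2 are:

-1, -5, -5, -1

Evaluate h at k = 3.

Write h(k) = ak³ + bk² + ck + d; the 4 given values yield a linear system in the 4 coefficients.
Solving, the leading coefficient vanishes, and h(k) = 2k² - 2k - 5.
Then h(3) = 7.

7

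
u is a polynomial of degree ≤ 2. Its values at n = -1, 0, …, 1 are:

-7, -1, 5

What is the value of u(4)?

First differences: 6, 6.
Level-1 differences are constant, so u has degree 1.
Fitting a degree-1 polynomial gives u(n) = 6n - 1.
Then u(4) = 23.

23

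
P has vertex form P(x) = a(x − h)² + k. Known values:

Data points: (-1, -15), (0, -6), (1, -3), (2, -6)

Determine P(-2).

First differences 9, 3, -3; second difference -6 = 2a, so a = -3.
Expanding, the x-coefficient is −2ah = 6h; matching it to the data gives h = 1, and then k = -3.
So P(x) = -3(x − 1)² − 3.
P(-2) = -3·(-3)² − 3 = -30.

-30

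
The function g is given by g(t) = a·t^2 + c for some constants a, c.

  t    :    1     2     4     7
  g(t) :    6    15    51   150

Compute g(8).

From g(1) = 6 and g(2) = 15: 1a + c = 6 and 4a + c = 15.
Subtracting: 3a = 9, so a = 3; then c = 6 − 3·1 = 3.
So g(t) = 3t² + 3, and g(8) = 195.

195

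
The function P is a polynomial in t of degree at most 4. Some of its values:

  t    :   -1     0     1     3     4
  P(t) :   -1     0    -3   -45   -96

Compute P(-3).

9

Write P(t) = at^4 + bt³ + ct² + dt + e; the 5 given values yield a linear system in the 5 coefficients.
Solving, the leading coefficient vanishes, and P(t) = -t³ - 2t².
Then P(-3) = 9.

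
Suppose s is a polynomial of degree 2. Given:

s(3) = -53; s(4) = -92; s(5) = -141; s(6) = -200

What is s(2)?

-24

First differences: -39, -49, -59. Second differences: -10, -10.
Level-2 differences are constant, so s has degree 2.
Fitting a degree-2 polynomial gives s(k) = -5k² - 4k + 4.
Then s(2) = -24.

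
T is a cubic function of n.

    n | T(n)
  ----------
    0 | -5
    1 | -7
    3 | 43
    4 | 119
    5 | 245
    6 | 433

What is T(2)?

Write T(n) = an³ + bn² + cn + d; the 6 given values yield a linear system in the 4 coefficients.
Solving, T(n) = 2n³ + n² - 5n - 5.
Then T(2) = 5.

5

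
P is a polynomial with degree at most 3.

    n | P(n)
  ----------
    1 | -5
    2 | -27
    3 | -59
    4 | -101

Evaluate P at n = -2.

Write P(n) = an³ + bn² + cn + d; the 4 given values yield a linear system in the 4 coefficients.
Solving, the leading coefficient vanishes, and P(n) = -5n² - 7n + 7.
Then P(-2) = 1.

1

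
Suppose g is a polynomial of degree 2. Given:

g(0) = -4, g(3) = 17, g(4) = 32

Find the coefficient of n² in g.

2

Write g(n) = an² + bn + c; the 3 given values yield a linear system in the 3 coefficients.
Solving, g(n) = 2n² + n - 4.
The coefficient of n² is 2.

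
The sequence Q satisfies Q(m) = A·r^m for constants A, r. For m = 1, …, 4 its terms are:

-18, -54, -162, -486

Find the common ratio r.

3

Consecutive ratio: -54/(-18) = 3, and -162/(-54) = 3, so r = 3.
Then A·3^1 = -18 gives A = -6, and Q(m) = -6·3^m.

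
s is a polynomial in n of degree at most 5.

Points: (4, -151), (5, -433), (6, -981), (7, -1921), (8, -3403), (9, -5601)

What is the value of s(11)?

-12961

First differences: -282, -548, -940, -1482, -2198. Second differences: -266, -392, -542, -716. Third differences: -126, -150, -174. Fourth differences: -24, -24.
Level-4 differences are constant, so s has degree 4.
Fitting a degree-4 polynomial gives s(n) = -n^4 + n³ + 3n² - n - 3.
Then s(11) = -12961.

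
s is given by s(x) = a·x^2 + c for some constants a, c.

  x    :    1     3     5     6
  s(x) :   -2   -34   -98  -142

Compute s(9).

-322

From s(1) = -2 and s(3) = -34: 1a + c = -2 and 9a + c = -34.
Subtracting: 8a = -32, so a = -4; then c = -2 − (-4)·1 = 2.
So s(x) = -4x² + 2, and s(9) = -322.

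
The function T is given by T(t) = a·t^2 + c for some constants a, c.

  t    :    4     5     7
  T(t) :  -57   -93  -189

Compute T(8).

-249

From T(4) = -57 and T(5) = -93: 16a + c = -57 and 25a + c = -93.
Subtracting: 9a = -36, so a = -4; then c = -57 − (-4)·16 = 7.
So T(t) = -4t² + 7, and T(8) = -249.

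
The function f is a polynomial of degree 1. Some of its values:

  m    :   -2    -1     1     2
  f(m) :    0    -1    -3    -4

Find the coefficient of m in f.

Write f(m) = am + b; the 4 given values yield a linear system in the 2 coefficients.
Solving, f(m) = -m - 2.
The coefficient of m is -1.

-1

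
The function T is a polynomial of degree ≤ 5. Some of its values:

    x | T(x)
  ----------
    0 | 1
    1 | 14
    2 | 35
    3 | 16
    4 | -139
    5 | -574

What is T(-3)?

First differences: 13, 21, -19, -155, -435. Second differences: 8, -40, -136, -280. Third differences: -48, -96, -144. Fourth differences: -48, -48.
Level-4 differences are constant, so T has degree 4.
Fitting a degree-4 polynomial gives T(x) = -2x^4 + 4x³ + 6x² + 5x + 1.
Then T(-3) = -230.

-230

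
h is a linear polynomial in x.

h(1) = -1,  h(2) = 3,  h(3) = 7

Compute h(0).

-5

First differences: 4, 4.
Level-1 differences are constant, so h has degree 1.
Fitting a degree-1 polynomial gives h(x) = 4x - 5.
Then h(0) = -5.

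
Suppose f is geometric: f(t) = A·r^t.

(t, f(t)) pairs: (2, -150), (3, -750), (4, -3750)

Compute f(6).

-93750

Consecutive ratio: -750/(-150) = 5, and -3750/(-750) = 5, so r = 5.
Then A·5^2 = -150 gives A = -6, and f(t) = -6·5^t.
f(6) = -6·5^6 = -93750.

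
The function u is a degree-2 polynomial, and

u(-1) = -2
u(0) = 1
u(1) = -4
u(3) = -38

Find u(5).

Write u(t) = at² + bt + c; the 4 given values yield a linear system in the 3 coefficients.
Solving, u(t) = -4t² - t + 1.
Then u(5) = -104.

-104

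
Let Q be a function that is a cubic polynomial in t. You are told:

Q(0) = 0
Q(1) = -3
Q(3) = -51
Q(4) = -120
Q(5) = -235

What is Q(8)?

Write Q(t) = at³ + bt² + ct + d; the 5 given values yield a linear system in the 4 coefficients.
Solving, Q(t) = -2t³ + t² - 2t.
Then Q(8) = -976.

-976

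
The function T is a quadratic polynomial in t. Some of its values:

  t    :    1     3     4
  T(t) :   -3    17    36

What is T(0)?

Write T(t) = at² + bt + c; the 3 given values yield a linear system in the 3 coefficients.
Solving, T(t) = 3t² - 2t - 4.
The constant term is T(0) = -4.

-4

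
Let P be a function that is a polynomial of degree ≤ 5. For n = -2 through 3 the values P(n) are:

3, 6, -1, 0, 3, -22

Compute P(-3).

-52

First differences: 3, -7, 1, 3, -25. Second differences: -10, 8, 2, -28. Third differences: 18, -6, -30. Fourth differences: -24, -24.
Level-4 differences are constant, so P has degree 4.
Fitting a degree-4 polynomial gives P(n) = -n^4 + n³ + 5n² - 4n - 1.
Then P(-3) = -52.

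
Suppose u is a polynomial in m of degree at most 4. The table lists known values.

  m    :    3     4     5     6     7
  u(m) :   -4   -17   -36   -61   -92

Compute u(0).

First differences: -13, -19, -25, -31. Second differences: -6, -6, -6.
Level-2 differences are constant, so u has degree 2.
Fitting a degree-2 polynomial gives u(m) = -3m² + 8m - 1.
Then u(0) = -1.

-1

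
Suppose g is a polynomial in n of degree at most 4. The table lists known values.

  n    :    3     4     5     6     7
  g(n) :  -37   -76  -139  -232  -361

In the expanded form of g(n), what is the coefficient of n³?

Write g(n) = an^4 + bn³ + cn² + dn + e; the 5 given values yield a linear system in the 5 coefficients.
Solving, the leading coefficient vanishes, and g(n) = -n³ - 2n - 4.
The coefficient of n³ is -1.

-1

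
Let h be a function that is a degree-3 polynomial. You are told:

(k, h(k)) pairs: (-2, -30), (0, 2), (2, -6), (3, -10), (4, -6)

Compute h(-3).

-76

Write h(k) = ak³ + bk² + ck + d; the 5 given values yield a linear system in the 4 coefficients.
Solving, h(k) = k³ - 5k² + 2k + 2.
Then h(-3) = -76.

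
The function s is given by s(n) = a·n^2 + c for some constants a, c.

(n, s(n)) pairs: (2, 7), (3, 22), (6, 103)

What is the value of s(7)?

From s(2) = 7 and s(3) = 22: 4a + c = 7 and 9a + c = 22.
Subtracting: 5a = 15, so a = 3; then c = 7 − 3·4 = -5.
So s(n) = 3n² − 5, and s(7) = 142.

142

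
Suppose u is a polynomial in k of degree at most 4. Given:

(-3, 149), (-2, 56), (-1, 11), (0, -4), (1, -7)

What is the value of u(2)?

-16

Write u(k) = ak^4 + bk³ + ck² + dk + e; the 5 given values yield a linear system in the 5 coefficients.
Solving, the leading coefficient vanishes, and u(k) = -3k³ + 6k² - 6k - 4.
Then u(2) = -16.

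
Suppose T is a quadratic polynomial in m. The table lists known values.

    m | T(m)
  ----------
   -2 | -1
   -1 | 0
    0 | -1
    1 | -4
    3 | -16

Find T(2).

-9

Write T(m) = am² + bm + c; the 5 given values yield a linear system in the 3 coefficients.
Solving, T(m) = -m² - 2m - 1.
Then T(2) = -9.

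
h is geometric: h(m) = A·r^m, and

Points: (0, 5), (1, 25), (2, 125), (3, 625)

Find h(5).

15625

Consecutive ratio: 25/5 = 5, and 125/25 = 5, so r = 5.
Then A·5^0 = 5 gives A = 5, and h(m) = 5·5^m.
h(5) = 5·5^5 = 15625.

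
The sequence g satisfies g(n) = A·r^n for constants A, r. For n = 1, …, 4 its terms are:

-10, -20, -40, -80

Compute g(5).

-160

Consecutive ratio: -20/(-10) = 2, and -40/(-20) = 2, so r = 2.
Then A·2^1 = -10 gives A = -5, and g(n) = -5·2^n.
g(5) = -5·2^5 = -160.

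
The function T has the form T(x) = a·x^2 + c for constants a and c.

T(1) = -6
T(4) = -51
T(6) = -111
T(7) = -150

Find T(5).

From T(1) = -6 and T(4) = -51: 1a + c = -6 and 16a + c = -51.
Subtracting: 15a = -45, so a = -3; then c = -6 − (-3)·1 = -3.
So T(x) = -3x² − 3, and T(5) = -78.

-78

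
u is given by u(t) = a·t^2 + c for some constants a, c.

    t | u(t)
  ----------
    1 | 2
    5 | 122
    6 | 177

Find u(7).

From u(1) = 2 and u(5) = 122: 1a + c = 2 and 25a + c = 122.
Subtracting: 24a = 120, so a = 5; then c = 2 − 5·1 = -3.
So u(t) = 5t² − 3, and u(7) = 242.

242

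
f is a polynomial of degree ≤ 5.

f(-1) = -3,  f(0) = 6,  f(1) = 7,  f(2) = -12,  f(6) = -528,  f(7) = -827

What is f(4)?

-158

Write f(n) = an^5 + bn^4 + cn³ + dn² + en + p; the 6 given values yield a linear system in the 6 coefficients.
Solving, the top 2 coefficients vanish, and f(n) = -2n³ - 4n² + 7n + 6.
Then f(4) = -158.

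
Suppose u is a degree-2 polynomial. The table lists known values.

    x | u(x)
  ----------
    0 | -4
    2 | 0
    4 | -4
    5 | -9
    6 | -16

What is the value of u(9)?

Write u(x) = ax² + bx + c; the 5 given values yield a linear system in the 3 coefficients.
Solving, u(x) = -x² + 4x - 4.
Then u(9) = -49.

-49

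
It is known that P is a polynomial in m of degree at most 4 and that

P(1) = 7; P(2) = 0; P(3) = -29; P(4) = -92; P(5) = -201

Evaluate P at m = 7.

First differences: -7, -29, -63, -109. Second differences: -22, -34, -46. Third differences: -12, -12.
Level-3 differences are constant, so P has degree 3.
Fitting a degree-3 polynomial gives P(m) = -2m³ + m² + 4m + 4.
Then P(7) = -605.

-605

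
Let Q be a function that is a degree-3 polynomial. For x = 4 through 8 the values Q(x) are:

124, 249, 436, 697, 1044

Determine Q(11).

First differences: 125, 187, 261, 347. Second differences: 62, 74, 86. Third differences: 12, 12.
Level-3 differences are constant, so Q has degree 3.
Fitting a degree-3 polynomial gives Q(x) = 2x³ + x² - 6x + 4.
Then Q(11) = 2721.

2721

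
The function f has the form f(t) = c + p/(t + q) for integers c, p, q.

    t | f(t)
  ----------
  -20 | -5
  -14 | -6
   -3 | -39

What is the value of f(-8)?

-9

(f(t) − c)(t + q) = p for each data point; the three points give a linear system in c and q, then p follows.
Solving: c = -3, q = 2, p = 36, so f(t) = -3 + 36/(t + 2).
Then f(-8) = -3 + 36/(-6) = -9.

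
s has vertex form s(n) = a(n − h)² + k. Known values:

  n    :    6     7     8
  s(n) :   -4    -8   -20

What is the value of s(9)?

First differences -4, -12; second difference -8 = 2a, so a = -4.
Expanding, the n-coefficient is −2ah = 8h; matching it to the data gives h = 6, and then k = -4.
So s(n) = -4(n − 6)² − 4.
s(9) = -4·3² − 4 = -40.

-40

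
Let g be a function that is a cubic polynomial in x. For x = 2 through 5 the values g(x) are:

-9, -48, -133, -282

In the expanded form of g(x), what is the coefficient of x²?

Write g(x) = ax³ + bx² + cx + d; the 4 given values yield a linear system in the 4 coefficients.
Solving, g(x) = -3x³ + 4x² - 2x + 3.
The coefficient of x² is 4.

4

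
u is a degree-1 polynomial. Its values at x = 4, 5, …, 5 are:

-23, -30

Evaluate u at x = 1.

-2

Write u(x) = ax + b; the 2 given values yield a linear system in the 2 coefficients.
Solving, u(x) = -7x + 5.
Then u(1) = -2.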